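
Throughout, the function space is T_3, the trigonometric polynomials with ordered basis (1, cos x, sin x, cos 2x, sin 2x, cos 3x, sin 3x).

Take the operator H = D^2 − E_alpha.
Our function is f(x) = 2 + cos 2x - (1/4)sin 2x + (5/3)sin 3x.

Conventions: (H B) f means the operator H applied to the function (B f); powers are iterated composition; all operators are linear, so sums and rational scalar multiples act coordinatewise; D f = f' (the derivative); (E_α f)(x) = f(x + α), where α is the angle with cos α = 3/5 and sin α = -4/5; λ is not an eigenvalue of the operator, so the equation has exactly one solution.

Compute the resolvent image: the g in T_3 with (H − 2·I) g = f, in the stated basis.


write g with unknown coordinates in the stated basis and equate coefficients in (H − 2·I) g = f
solving from the highest basis element down gives g = -2/3 - (137/841)cos 2x + (239/3364)sin 2x - (55/9507)cos 3x - (3145/19014)sin 3x
check: H g = 2/3 + (567/841)cos 2x - (363/3364)sin 2x - (110/9507)cos 3x + (12700/9507)sin 3x
so H g − 2·g = 2 + cos 2x - (1/4)sin 2x + (5/3)sin 3x = f ✓

the image equals g(x) = -2/3 - (137/841)cos 2x + (239/3364)sin 2x - (55/9507)cos 3x - (3145/19014)sin 3x


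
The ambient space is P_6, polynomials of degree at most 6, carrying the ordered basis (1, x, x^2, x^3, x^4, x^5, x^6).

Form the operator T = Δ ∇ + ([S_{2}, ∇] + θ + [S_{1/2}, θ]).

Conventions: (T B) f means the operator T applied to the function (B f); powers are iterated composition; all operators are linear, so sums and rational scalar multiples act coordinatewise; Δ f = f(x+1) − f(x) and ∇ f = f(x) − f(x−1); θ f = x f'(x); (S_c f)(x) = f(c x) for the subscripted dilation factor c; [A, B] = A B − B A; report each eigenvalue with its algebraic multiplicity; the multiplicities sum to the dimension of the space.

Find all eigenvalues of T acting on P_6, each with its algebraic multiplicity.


λ = 0 (multiplicity 1), λ = 1 (multiplicity 1), λ = 2 (multiplicity 1), λ = 3 (multiplicity 1), λ = 4 (multiplicity 1), λ = 5 (multiplicity 1), λ = 6 (multiplicity 1)

image of 1: 0
image of x: x - 1
image of x^2: 2x^2 - 4x + 5
image of x^3: 3x^3 - 12x^2 + 24x - 7
image of x^4: 4x^4 - 32x^3 + 84x^2 - 56x + 17
image of x^5: 5x^5 - 80x^4 + 260x^3 - 280x^2 + 160x - 31
image of x^6: 6x^6 - 192x^5 + 750x^4 - 1120x^3 + 930x^2 - 372x + 65
the matrix is upper triangular; its diagonal is (0, 1, 2, 3, 4, 5, 6)
for a triangular matrix the eigenvalues are the diagonal entries, with algebraic multiplicity their repetition count


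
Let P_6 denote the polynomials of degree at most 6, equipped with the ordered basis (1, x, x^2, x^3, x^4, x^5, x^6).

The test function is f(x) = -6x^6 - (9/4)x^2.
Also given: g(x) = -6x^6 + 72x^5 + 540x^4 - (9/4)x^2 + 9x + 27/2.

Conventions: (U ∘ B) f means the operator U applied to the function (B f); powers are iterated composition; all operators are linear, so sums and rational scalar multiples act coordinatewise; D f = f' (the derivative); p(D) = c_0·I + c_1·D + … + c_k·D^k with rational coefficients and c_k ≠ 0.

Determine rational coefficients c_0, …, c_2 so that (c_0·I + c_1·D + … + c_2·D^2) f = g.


p(D) = I − 2·D − 3·D^2, i.e. c_0 = 1, c_1 = -2, c_2 = -3

D^0 f = -6x^6 - (9/4)x^2
D^1 f = -36x^5 - (9/2)x
D^2 f = -180x^4 - 9/2
matching coefficients of g against c_0 f + c_1 Df + … from the top degree down determines the c_i
solution: c_0 = 1, c_1 = -2, c_2 = -3


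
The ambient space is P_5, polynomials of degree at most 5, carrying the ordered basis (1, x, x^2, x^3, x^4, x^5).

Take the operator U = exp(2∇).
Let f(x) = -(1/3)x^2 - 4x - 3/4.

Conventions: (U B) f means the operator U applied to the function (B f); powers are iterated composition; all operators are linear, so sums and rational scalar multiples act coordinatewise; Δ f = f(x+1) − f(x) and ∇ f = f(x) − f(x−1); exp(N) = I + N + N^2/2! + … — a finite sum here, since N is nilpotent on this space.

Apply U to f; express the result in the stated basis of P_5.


g(x) = -(1/3)x^2 - (16/3)x - 113/12

order-1 term: -(4/3)x - 22/3
order-2 term: -4/3
the series for exp(2∇) f terminates at order 2
exp(2∇) f = -(1/3)x^2 - (16/3)x - 113/12


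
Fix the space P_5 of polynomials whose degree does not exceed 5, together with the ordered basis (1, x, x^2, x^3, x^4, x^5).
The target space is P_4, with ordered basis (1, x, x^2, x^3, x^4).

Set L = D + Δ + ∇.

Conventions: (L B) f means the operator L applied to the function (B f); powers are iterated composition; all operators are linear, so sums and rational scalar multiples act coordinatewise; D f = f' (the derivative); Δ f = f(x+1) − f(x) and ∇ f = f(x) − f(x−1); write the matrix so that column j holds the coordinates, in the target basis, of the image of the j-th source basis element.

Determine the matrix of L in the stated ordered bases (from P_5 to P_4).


the matrix is [[0, 3, 0, 2, 0, 2]; [0, 0, 6, 0, 8, 0]; [0, 0, 0, 9, 0, 20]; [0, 0, 0, 0, 12, 0]; [0, 0, 0, 0, 0, 15]] (rows listed top to bottom)

image of 1: 0
image of x: 3
image of x^2: 6x
image of x^3: 9x^2 + 2
image of x^4: 12x^3 + 8x
image of x^5: 15x^4 + 20x^2 + 2
each image's coordinates form column j of the matrix


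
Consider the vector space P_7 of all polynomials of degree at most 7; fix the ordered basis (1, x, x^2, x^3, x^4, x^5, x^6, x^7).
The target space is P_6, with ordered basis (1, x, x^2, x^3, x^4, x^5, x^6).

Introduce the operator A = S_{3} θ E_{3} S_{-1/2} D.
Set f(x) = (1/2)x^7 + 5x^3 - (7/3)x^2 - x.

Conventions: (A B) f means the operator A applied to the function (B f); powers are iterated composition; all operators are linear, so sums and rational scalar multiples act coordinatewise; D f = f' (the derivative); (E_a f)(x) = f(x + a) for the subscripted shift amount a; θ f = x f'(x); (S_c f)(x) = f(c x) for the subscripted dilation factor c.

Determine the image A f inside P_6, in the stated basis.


the image equals g(x) = (15309/64)x^6 + (76545/64)x^5 + (76545/32)x^4 + (76545/32)x^3 + (80865/64)x^2 + (20077/64)x

D f = (7/2)x^6 + 15x^2 - (14/3)x - 1
S_{-1/2} D f = (7/128)x^6 + (15/4)x^2 + (7/3)x - 1
E_{3} S_{-1/2} D f = (7/128)x^6 + (63/64)x^5 + (945/128)x^4 + (945/32)x^3 + (8985/128)x^2 + (20077/192)x + 10191/128
θ (E_{3} S_{-1/2} D) f = (21/64)x^6 + (315/64)x^5 + (945/32)x^4 + (2835/32)x^3 + (8985/64)x^2 + (20077/192)x
S_{3} θ (E_{3} S_{-1/2} D) f = (15309/64)x^6 + (76545/64)x^5 + (76545/32)x^4 + (76545/32)x^3 + (80865/64)x^2 + (20077/64)x


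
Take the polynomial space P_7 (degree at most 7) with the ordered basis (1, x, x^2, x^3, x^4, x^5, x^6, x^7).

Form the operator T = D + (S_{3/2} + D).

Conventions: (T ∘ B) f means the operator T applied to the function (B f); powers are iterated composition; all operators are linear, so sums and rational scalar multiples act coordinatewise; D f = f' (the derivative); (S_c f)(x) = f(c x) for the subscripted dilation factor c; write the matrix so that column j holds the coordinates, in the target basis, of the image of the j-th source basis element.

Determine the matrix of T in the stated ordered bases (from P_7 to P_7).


image of 1: 1
image of x: (3/2)x + 2
image of x^2: (9/4)x^2 + 4x
image of x^3: (27/8)x^3 + 6x^2
image of x^4: (81/16)x^4 + 8x^3
image of x^5: (243/32)x^5 + 10x^4
image of x^6: (729/64)x^6 + 12x^5
image of x^7: (2187/128)x^7 + 14x^6
each image's coordinates form column j of the matrix

the matrix is [[1, 2, 0, 0, 0, 0, 0, 0]; [0, 3/2, 4, 0, 0, 0, 0, 0]; [0, 0, 9/4, 6, 0, 0, 0, 0]; [0, 0, 0, 27/8, 8, 0, 0, 0]; [0, 0, 0, 0, 81/16, 10, 0, 0]; [0, 0, 0, 0, 0, 243/32, 12, 0]; [0, 0, 0, 0, 0, 0, 729/64, 14]; [0, 0, 0, 0, 0, 0, 0, 2187/128]] (rows listed top to bottom)


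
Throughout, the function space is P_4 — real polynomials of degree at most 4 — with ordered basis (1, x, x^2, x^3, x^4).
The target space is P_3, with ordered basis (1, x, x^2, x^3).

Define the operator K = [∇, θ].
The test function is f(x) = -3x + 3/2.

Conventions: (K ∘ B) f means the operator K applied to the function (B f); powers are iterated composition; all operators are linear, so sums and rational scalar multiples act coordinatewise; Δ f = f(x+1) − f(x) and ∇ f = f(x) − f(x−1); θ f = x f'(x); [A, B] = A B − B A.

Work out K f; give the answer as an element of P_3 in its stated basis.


θ f = -3x
∇ θ f = -3
∇ f = -3
θ ∇ f = 0
[∇, θ] f = -3

the image equals g(x) = -3


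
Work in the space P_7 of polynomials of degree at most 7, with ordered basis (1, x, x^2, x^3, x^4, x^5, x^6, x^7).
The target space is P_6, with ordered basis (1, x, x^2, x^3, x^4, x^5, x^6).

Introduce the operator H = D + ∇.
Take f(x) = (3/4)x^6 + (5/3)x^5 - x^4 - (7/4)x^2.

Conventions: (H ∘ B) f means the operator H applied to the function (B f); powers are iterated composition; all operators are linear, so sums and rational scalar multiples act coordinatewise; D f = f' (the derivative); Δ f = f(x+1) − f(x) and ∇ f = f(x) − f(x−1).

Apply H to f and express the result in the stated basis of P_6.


g(x) = 9x^5 + (65/12)x^4 - (29/3)x^3 + (137/12)x^2 - (89/6)x + 11/3

D f = (9/2)x^5 + (25/3)x^4 - 4x^3 - (7/2)x
∇ f = (9/2)x^5 - (35/12)x^4 - (17/3)x^3 + (137/12)x^2 - (34/3)x + 11/3
(D + ∇) f = 9x^5 + (65/12)x^4 - (29/3)x^3 + (137/12)x^2 - (89/6)x + 11/3


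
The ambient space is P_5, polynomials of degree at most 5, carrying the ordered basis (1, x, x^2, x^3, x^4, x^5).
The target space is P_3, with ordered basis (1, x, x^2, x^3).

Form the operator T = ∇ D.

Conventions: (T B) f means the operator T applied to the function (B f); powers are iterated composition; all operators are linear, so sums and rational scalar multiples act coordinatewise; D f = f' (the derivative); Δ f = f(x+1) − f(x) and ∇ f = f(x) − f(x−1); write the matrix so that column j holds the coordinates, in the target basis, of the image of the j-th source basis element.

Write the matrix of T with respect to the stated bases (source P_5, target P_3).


image of 1: 0
image of x: 0
image of x^2: 2
image of x^3: 6x - 3
image of x^4: 12x^2 - 12x + 4
image of x^5: 20x^3 - 30x^2 + 20x - 5
each image's coordinates form column j of the matrix

the matrix is [[0, 0, 2, -3, 4, -5]; [0, 0, 0, 6, -12, 20]; [0, 0, 0, 0, 12, -30]; [0, 0, 0, 0, 0, 20]] (rows listed top to bottom)


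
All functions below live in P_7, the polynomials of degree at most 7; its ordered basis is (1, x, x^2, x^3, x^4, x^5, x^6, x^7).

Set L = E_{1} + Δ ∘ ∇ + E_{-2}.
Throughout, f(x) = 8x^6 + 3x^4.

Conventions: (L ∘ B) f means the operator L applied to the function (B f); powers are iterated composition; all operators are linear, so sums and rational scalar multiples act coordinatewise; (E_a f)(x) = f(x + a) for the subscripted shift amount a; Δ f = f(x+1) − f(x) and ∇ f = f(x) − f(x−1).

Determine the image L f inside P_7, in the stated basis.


the result is g(x) = 16x^6 - 48x^5 + 846x^4 - 1132x^3 + 2406x^2 - 1572x + 593

E_{1} f = 8x^6 + 48x^5 + 123x^4 + 172x^3 + 138x^2 + 60x + 11
∇ f = 48x^5 - 120x^4 + 172x^3 - 138x^2 + 60x - 11
Δ ∇ f = 240x^4 + 276x^2 + 22
E_{-2} f = 8x^6 - 96x^5 + 483x^4 - 1304x^3 + 1992x^2 - 1632x + 560
(E_{1} + Δ ∘ ∇ + E_{-2}) f = 16x^6 - 48x^5 + 846x^4 - 1132x^3 + 2406x^2 - 1572x + 593


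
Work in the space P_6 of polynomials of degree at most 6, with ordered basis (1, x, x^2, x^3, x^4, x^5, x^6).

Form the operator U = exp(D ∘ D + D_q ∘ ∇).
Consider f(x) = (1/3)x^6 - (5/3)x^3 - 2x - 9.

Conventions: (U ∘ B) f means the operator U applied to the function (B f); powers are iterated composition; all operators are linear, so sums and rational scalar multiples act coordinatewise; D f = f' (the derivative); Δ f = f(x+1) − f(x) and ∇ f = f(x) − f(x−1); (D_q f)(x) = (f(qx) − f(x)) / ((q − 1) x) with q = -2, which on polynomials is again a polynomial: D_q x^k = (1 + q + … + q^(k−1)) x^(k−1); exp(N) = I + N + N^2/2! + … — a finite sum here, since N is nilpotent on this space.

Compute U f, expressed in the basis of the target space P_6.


order-1 term: 32x^4 + 25x^3 + 20x^2 + 7
order-2 term: 384x^2 + (267/2)x + 133/2
order-3 term: 512
the series for exp(D ∘ D + D_q ∘ ∇) f terminates at order 3
exp(D ∘ D + D_q ∘ ∇) f = (1/3)x^6 + 32x^4 + (70/3)x^3 + 404x^2 + (263/2)x + 1153/2

the result is g(x) = (1/3)x^6 + 32x^4 + (70/3)x^3 + 404x^2 + (263/2)x + 1153/2


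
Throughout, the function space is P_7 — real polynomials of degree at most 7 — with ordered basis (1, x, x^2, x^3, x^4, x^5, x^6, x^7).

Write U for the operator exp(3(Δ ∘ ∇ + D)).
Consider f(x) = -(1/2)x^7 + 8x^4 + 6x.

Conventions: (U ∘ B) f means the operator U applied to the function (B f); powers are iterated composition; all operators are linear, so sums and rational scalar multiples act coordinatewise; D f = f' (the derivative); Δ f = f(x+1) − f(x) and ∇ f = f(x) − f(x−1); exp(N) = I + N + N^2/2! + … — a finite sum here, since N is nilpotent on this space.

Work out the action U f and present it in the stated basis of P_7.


order-1 term: -(21/2)x^6 - 63x^5 - 9x^3 + 288x^2 - 21x + 66
order-2 term: -(189/2)x^5 - 945x^4 - 1890x^3 - 513x^2 - 162x + 801
order-3 term: -(945/2)x^4 - 5670x^3 - 17010x^2 - 13311x - 3078
order-4 term: -(2835/2)x^3 - 17010x^2 - 51030x - 36207
order-5 term: -(5103/2)x^2 - 25515x - 51030
order-6 term: -(5103/2)x - 15309
order-7 term: -2187/2
the series for exp(3(Δ ∘ ∇ + D)) f terminates at order 7
exp(3(Δ ∘ ∇ + D)) f = -(1/2)x^7 - (21/2)x^6 - (315/2)x^5 - (2819/2)x^4 - (17973/2)x^3 - (73593/2)x^2 - (185169/2)x - 211701/2

the result is g(x) = -(1/2)x^7 - (21/2)x^6 - (315/2)x^5 - (2819/2)x^4 - (17973/2)x^3 - (73593/2)x^2 - (185169/2)x - 211701/2


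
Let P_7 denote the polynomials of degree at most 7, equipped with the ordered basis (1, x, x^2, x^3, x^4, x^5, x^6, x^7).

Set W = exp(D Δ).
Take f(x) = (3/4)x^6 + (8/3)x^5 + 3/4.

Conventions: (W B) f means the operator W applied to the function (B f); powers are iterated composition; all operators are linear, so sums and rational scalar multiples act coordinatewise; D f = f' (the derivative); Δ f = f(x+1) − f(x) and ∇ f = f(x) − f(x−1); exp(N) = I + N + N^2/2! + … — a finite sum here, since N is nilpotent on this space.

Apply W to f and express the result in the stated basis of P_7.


the image equals g(x) = (3/4)x^6 + (8/3)x^5 + (45/2)x^4 + (295/3)x^3 + 260x^2 + (3035/6)x + 5113/12

order-1 term: (45/2)x^4 + (295/3)x^3 + 125x^2 + (455/6)x + 107/6
order-2 term: 135x^2 + 430x + 635/2
order-3 term: 90
the series for exp(D Δ) f terminates at order 3
exp(D Δ) f = (3/4)x^6 + (8/3)x^5 + (45/2)x^4 + (295/3)x^3 + 260x^2 + (3035/6)x + 5113/12


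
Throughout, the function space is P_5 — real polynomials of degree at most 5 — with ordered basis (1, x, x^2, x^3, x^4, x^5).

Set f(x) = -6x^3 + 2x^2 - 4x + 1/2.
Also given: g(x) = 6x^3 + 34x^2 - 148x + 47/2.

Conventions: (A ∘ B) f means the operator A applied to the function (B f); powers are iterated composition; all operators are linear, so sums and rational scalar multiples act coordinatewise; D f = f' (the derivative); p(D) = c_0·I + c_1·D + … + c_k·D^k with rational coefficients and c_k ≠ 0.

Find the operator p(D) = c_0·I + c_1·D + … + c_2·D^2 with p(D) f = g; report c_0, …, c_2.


p(D) = -I − 2·D + 4·D^2, i.e. c_0 = -1, c_1 = -2, c_2 = 4

D^0 f = -6x^3 + 2x^2 - 4x + 1/2
D^1 f = -18x^2 + 4x - 4
D^2 f = -36x + 4
matching coefficients of g against c_0 f + c_1 Df + … from the top degree down determines the c_i
solution: c_0 = -1, c_1 = -2, c_2 = 4


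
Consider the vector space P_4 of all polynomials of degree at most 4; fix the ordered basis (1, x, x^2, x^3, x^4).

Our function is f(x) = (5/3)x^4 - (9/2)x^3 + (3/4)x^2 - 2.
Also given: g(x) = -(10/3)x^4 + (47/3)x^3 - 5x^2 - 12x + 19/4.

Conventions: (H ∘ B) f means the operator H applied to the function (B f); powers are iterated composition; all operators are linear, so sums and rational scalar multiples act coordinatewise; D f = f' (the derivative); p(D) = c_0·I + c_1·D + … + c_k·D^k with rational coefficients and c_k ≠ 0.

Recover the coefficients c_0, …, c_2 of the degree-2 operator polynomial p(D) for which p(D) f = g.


p(D) = -2·I + D + (1/2)·D^2, i.e. c_0 = -2, c_1 = 1, c_2 = 1/2

D^0 f = (5/3)x^4 - (9/2)x^3 + (3/4)x^2 - 2
D^1 f = (20/3)x^3 - (27/2)x^2 + (3/2)x
D^2 f = 20x^2 - 27x + 3/2
matching coefficients of g against c_0 f + c_1 Df + … from the top degree down determines the c_i
solution: c_0 = -2, c_1 = 1, c_2 = 1/2


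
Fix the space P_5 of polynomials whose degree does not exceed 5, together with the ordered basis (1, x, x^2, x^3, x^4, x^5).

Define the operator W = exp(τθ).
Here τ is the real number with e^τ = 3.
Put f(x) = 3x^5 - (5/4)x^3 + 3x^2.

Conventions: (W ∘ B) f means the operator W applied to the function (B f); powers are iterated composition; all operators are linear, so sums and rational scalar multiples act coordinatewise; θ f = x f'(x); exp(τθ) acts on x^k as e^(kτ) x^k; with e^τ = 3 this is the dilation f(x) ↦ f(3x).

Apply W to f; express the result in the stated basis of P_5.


g(x) = 729x^5 - (135/4)x^3 + 27x^2

exp(τθ) x^k = e^(kτ) x^k; with e^τ = 3 this sends x^k to 3^k x^k
x^2 ↦ 9 x^2
x^3 ↦ 27 x^3
x^5 ↦ 243 x^5
applying this coordinatewise to f: exp(τθ) f = 729x^5 - (135/4)x^3 + 27x^2


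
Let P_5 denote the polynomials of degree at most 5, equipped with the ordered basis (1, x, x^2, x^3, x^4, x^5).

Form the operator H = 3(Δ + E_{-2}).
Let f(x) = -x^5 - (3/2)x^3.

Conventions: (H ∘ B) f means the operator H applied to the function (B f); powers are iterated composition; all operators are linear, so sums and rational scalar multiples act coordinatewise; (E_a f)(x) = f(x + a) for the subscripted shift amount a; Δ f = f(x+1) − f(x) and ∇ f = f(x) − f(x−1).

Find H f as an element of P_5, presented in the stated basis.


Δ f = -5x^4 - 10x^3 - (29/2)x^2 - (19/2)x - 5/2
E_{-2} f = -x^5 + 10x^4 - (83/2)x^3 + 89x^2 - 98x + 44
(Δ + E_{-2}) f = -x^5 + 5x^4 - (103/2)x^3 + (149/2)x^2 - (215/2)x + 83/2
(3(Δ + E_{-2})) f = -3x^5 + 15x^4 - (309/2)x^3 + (447/2)x^2 - (645/2)x + 249/2

g(x) = -3x^5 + 15x^4 - (309/2)x^3 + (447/2)x^2 - (645/2)x + 249/2


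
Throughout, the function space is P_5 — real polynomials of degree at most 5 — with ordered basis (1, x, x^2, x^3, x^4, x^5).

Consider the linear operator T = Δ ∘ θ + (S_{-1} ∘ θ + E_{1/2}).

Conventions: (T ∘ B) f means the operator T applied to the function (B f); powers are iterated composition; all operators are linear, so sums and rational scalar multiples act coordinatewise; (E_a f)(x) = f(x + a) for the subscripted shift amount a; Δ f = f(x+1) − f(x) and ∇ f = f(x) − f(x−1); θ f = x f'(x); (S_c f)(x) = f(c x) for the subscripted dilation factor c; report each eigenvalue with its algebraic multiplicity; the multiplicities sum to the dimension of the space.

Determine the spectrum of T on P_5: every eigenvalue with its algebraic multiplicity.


image of 1: 1
image of x: 3/2
image of x^2: 3x^2 + 5x + 9/4
image of x^3: -2x^3 + (21/2)x^2 + (39/4)x + 25/8
image of x^4: 5x^4 + 18x^3 + (51/2)x^2 + (33/2)x + 65/16
image of x^5: -4x^5 + (55/2)x^4 + (105/2)x^3 + (205/4)x^2 + (405/16)x + 161/32
the matrix is upper triangular; its diagonal is (1, 0, 3, -2, 5, -4)
for a triangular matrix the eigenvalues are the diagonal entries, with algebraic multiplicity their repetition count

λ = -4 (multiplicity 1), λ = -2 (multiplicity 1), λ = 0 (multiplicity 1), λ = 1 (multiplicity 1), λ = 3 (multiplicity 1), λ = 5 (multiplicity 1)


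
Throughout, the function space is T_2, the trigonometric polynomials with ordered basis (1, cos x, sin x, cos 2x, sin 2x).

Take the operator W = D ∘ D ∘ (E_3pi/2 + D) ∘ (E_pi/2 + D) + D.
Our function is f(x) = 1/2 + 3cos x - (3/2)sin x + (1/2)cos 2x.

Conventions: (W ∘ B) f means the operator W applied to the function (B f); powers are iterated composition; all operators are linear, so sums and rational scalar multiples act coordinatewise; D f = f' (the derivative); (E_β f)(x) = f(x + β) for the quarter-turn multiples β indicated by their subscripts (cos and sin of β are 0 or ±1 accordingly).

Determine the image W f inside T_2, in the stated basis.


the result is g(x) = -(3/2)cos x - 3sin x + 6cos 2x - 9sin 2x

E_pi/2 f = 1/2 - (3/2)cos x - 3sin x - (1/2)cos 2x
D f = -(3/2)cos x - 3sin x - sin 2x
(E_pi/2 + D) f = 1/2 - 3cos x - 6sin x - (1/2)cos 2x - sin 2x
E_3pi/2 (E_pi/2 + D) f = 1/2 + 6cos x - 3sin x + (1/2)cos 2x + sin 2x
D (E_pi/2 + D) f = -6cos x + 3sin x - 2cos 2x + sin 2x
(E_3pi/2 + D) (E_pi/2 + D) f = 1/2 - (3/2)cos 2x + 2sin 2x
D (E_3pi/2 + D) (E_pi/2 + D) f = 4cos 2x + 3sin 2x
D D (E_3pi/2 + D) (E_pi/2 + D) f = 6cos 2x - 8sin 2x
D f = -(3/2)cos x - 3sin x - sin 2x
(D ∘ D ∘ (E_3pi/2 + D) ∘ (E_pi/2 + D) + D) f = -(3/2)cos x - 3sin x + 6cos 2x - 9sin 2x


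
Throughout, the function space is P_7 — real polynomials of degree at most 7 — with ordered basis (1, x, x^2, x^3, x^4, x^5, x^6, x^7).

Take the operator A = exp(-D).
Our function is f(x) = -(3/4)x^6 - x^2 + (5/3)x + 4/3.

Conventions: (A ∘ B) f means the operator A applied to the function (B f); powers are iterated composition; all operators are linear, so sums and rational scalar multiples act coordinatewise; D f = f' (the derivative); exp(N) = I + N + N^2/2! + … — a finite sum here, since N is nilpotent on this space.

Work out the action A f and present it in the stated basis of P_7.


order-1 term: (9/2)x^5 + 2x - 5/3
order-2 term: -(45/4)x^4 - 1
order-3 term: 15x^3
order-4 term: -(45/4)x^2
order-5 term: (9/2)x
order-6 term: -3/4
the series for exp(-D) f terminates at order 6
exp(-D) f = -(3/4)x^6 + (9/2)x^5 - (45/4)x^4 + 15x^3 - (49/4)x^2 + (49/6)x - 25/12

the result is g(x) = -(3/4)x^6 + (9/2)x^5 - (45/4)x^4 + 15x^3 - (49/4)x^2 + (49/6)x - 25/12


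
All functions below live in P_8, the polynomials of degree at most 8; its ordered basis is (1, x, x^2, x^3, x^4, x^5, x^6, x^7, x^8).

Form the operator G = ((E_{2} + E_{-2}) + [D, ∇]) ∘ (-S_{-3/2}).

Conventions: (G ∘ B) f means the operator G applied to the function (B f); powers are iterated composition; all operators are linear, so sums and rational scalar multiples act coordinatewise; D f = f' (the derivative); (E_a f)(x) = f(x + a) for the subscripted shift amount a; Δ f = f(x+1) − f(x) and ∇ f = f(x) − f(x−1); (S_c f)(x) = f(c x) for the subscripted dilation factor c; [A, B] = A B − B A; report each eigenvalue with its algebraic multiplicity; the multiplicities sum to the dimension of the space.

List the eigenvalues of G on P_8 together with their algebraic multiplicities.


image of 1: -2
image of x: 3x
image of x^2: -(9/2)x^2 - 18
image of x^3: (27/4)x^3 + 81x
image of x^4: -(81/8)x^4 - 243x^2 - 162
image of x^5: (243/16)x^5 + (1215/2)x^3 + 1215x
image of x^6: -(729/32)x^6 - (10935/8)x^4 - (10935/2)x^2 - 1458
image of x^7: (2187/64)x^7 + (45927/16)x^5 + (76545/4)x^3 + 15309x
image of x^8: -(6561/128)x^8 - (45927/8)x^6 - (229635/4)x^4 - 91854x^2 - 13122
the matrix is upper triangular; its diagonal is (-2, 3, -9/2, 27/4, -81/8, 243/16, -729/32, 2187/64, -6561/128)
for a triangular matrix the eigenvalues are the diagonal entries, with algebraic multiplicity their repetition count

λ = -6561/128 (multiplicity 1), λ = -729/32 (multiplicity 1), λ = -81/8 (multiplicity 1), λ = -9/2 (multiplicity 1), λ = -2 (multiplicity 1), λ = 3 (multiplicity 1), λ = 27/4 (multiplicity 1), λ = 243/16 (multiplicity 1), λ = 2187/64 (multiplicity 1)


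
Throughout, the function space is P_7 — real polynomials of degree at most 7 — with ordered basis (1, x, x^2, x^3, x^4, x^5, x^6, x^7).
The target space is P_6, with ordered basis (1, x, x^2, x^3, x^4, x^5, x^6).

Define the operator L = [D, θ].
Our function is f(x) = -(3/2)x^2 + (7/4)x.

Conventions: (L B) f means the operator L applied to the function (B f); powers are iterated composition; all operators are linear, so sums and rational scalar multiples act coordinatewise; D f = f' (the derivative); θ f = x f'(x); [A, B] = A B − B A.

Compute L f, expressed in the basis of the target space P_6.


θ f = -3x^2 + (7/4)x
D θ f = -6x + 7/4
D f = -3x + 7/4
θ D f = -3x
[D, θ] f = -3x + 7/4

g(x) = -3x + 7/4


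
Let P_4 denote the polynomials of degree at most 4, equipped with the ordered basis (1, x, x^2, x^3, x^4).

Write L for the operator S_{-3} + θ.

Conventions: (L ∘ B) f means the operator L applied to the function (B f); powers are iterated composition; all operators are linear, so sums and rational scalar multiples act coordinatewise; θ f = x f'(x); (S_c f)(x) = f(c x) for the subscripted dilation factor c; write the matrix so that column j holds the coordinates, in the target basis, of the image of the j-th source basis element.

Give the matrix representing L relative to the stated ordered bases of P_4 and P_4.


image of 1: 1
image of x: -2x
image of x^2: 11x^2
image of x^3: -24x^3
image of x^4: 85x^4
each image's coordinates form column j of the matrix

the matrix is [[1, 0, 0, 0, 0]; [0, -2, 0, 0, 0]; [0, 0, 11, 0, 0]; [0, 0, 0, -24, 0]; [0, 0, 0, 0, 85]] (rows listed top to bottom)


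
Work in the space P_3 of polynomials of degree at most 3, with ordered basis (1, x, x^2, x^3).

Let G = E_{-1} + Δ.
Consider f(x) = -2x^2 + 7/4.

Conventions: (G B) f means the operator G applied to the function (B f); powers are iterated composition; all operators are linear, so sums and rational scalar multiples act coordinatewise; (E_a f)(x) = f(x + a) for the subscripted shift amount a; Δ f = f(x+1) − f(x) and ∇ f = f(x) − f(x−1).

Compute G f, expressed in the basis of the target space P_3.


the result is g(x) = -2x^2 - 9/4

E_{-1} f = -2x^2 + 4x - 1/4
Δ f = -4x - 2
(E_{-1} + Δ) f = -2x^2 - 9/4


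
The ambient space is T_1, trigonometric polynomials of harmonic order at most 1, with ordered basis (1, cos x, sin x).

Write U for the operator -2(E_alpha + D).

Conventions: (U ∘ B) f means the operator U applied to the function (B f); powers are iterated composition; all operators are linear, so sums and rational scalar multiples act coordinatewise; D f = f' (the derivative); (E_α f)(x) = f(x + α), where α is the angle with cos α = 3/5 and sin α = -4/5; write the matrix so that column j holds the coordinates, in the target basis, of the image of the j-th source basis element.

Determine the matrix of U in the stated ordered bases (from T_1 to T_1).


image of 1: -2
image of cos x: -(6/5)cos x + (2/5)sin x
image of sin x: -(2/5)cos x - (6/5)sin x
each image's coordinates form column j of the matrix

the matrix is [[-2, 0, 0]; [0, -6/5, -2/5]; [0, 2/5, -6/5]] (rows listed top to bottom)


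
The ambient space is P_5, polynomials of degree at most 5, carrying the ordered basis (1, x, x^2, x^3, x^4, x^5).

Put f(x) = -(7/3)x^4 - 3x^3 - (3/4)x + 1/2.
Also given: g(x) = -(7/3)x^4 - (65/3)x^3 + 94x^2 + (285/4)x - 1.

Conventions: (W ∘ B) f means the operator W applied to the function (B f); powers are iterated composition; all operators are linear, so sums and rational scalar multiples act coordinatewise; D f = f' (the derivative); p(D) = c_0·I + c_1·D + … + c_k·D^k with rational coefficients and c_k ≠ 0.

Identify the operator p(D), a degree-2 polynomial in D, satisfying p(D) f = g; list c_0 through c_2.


p(D) = I + 2·D − 4·D^2, i.e. c_0 = 1, c_1 = 2, c_2 = -4

D^0 f = -(7/3)x^4 - 3x^3 - (3/4)x + 1/2
D^1 f = -(28/3)x^3 - 9x^2 - 3/4
D^2 f = -28x^2 - 18x
matching coefficients of g against c_0 f + c_1 Df + … from the top degree down determines the c_i
solution: c_0 = 1, c_1 = 2, c_2 = -4


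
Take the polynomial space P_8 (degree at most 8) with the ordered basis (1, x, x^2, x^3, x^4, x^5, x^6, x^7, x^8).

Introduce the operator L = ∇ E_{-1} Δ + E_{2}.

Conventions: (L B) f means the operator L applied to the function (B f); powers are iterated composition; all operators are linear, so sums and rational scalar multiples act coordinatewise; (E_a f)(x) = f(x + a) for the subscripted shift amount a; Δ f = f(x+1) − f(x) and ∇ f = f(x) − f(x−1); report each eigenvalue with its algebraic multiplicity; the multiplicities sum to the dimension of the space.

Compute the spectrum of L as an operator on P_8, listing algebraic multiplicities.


λ = 1 (multiplicity 9)

image of 1: 1
image of x: x + 2
image of x^2: x^2 + 4x + 6
image of x^3: x^3 + 6x^2 + 18x + 2
image of x^4: x^4 + 8x^3 + 36x^2 + 8x + 30
image of x^5: x^5 + 10x^4 + 60x^3 + 20x^2 + 150x + 2
image of x^6: x^6 + 12x^5 + 90x^4 + 40x^3 + 450x^2 + 12x + 126
image of x^7: x^7 + 14x^6 + 126x^5 + 70x^4 + 1050x^3 + 42x^2 + 882x + 2
image of x^8: x^8 + 16x^7 + 168x^6 + 112x^5 + 2100x^4 + 112x^3 + 3528x^2 + 16x + 510
the matrix is upper triangular; its diagonal is (1, 1, 1, 1, 1, 1, 1, 1, 1)
for a triangular matrix the eigenvalues are the diagonal entries, with algebraic multiplicity their repetition count


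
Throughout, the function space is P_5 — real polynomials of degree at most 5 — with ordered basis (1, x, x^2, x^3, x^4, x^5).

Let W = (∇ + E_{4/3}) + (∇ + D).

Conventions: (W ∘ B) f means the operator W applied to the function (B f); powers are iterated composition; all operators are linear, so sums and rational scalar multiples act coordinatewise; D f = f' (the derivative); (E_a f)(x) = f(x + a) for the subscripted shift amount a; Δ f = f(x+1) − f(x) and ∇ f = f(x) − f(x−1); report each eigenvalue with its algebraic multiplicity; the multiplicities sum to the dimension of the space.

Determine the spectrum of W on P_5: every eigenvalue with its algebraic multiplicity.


image of 1: 1
image of x: x + 13/3
image of x^2: x^2 + (26/3)x - 2/9
image of x^3: x^3 + 13x^2 - (2/3)x + 118/27
image of x^4: x^4 + (52/3)x^3 - (4/3)x^2 + (472/27)x + 94/81
image of x^5: x^5 + (65/3)x^4 - (20/9)x^3 + (1180/27)x^2 + (470/81)x + 1510/243
the matrix is upper triangular; its diagonal is (1, 1, 1, 1, 1, 1)
for a triangular matrix the eigenvalues are the diagonal entries, with algebraic multiplicity their repetition count

λ = 1 (multiplicity 6)


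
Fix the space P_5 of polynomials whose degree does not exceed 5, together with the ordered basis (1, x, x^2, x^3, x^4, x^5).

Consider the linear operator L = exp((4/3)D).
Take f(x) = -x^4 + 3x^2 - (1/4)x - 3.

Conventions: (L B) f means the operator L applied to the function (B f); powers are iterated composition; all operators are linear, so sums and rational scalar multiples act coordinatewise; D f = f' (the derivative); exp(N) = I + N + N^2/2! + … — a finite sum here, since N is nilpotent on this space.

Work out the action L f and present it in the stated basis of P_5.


g(x) = -x^4 - (16/3)x^3 - (23/3)x^2 - (187/108)x - 94/81

order-1 term: -(16/3)x^3 + 8x - 1/3
order-2 term: -(32/3)x^2 + 16/3
order-3 term: -(256/27)x
order-4 term: -256/81
the series for exp((4/3)D) f terminates at order 4
exp((4/3)D) f = -x^4 - (16/3)x^3 - (23/3)x^2 - (187/108)x - 94/81


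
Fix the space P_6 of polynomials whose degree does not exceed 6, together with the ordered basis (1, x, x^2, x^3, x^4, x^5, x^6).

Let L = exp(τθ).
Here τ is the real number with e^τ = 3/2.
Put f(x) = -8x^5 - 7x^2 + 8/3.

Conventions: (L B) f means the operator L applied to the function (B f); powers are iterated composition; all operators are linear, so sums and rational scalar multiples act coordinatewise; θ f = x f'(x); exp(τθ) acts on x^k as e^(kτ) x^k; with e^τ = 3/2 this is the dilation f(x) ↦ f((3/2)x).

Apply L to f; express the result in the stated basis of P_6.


exp(τθ) x^k = e^(kτ) x^k; with e^τ = 3/2 this sends x^k to (3/2)^k x^k
x^2 ↦ 9/4 x^2
x^5 ↦ 243/32 x^5
applying this coordinatewise to f: exp(τθ) f = -(243/4)x^5 - (63/4)x^2 + 8/3

the image equals g(x) = -(243/4)x^5 - (63/4)x^2 + 8/3


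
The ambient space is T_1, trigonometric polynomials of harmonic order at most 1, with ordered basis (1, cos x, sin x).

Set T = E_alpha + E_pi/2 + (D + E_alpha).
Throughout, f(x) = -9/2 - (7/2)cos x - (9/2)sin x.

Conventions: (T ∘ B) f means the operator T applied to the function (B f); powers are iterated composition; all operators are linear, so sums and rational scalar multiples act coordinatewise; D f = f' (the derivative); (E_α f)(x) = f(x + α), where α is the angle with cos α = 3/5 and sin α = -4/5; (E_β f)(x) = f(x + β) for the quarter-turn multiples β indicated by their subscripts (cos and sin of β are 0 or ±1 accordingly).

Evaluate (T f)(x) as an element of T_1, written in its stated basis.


the image equals g(x) = -27/2 - 6cos x - 4sin x

E_alpha f = -9/2 + (3/2)cos x - (11/2)sin x
E_pi/2 f = -9/2 - (9/2)cos x + (7/2)sin x
D f = -(9/2)cos x + (7/2)sin x
E_alpha f = -9/2 + (3/2)cos x - (11/2)sin x
(D + E_alpha) f = -9/2 - 3cos x - 2sin x
(E_alpha + E_pi/2 + (D + E_alpha)) f = -27/2 - 6cos x - 4sin x


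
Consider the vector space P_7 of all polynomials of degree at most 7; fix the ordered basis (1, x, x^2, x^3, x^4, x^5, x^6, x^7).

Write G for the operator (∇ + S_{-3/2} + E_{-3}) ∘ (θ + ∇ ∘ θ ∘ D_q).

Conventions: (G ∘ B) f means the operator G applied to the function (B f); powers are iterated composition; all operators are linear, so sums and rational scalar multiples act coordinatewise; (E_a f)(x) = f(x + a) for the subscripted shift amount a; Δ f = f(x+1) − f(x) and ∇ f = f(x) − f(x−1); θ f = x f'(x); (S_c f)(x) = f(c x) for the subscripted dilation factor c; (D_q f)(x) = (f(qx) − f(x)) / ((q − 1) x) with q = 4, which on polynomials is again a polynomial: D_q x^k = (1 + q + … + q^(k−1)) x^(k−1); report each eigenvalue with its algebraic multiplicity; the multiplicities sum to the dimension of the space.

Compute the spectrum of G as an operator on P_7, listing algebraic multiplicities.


image of 1: 0
image of x: -(1/2)x - 2
image of x^2: (13/2)x^2 - 8x + 26
image of x^3: -(57/8)x^3 - 18x^2 + 30x - 330
image of x^4: (97/4)x^4 - 32x^3 + (10713/4)x^2 - (6187/2)x + 8480
image of x^5: -(1055/32)x^5 - 50x^4 - 12558x^3 - 60634x^2 + 162952x - 222178
image of x^6: (2379/32)x^6 - 72x^5 + (3321645/16)x^4 - (456105/4)x^3 + (4553025/2)x^2 - (10903299/2)x + 5136768
image of x^7: -(14413/128)x^7 - 98x^6 - (10361031/8)x^5 - (39615905/8)x^4 + 18122815x^3 - (160542633/2)x^2 + 147384374x - 108339698
the matrix is upper triangular; its diagonal is (0, -1/2, 13/2, -57/8, 97/4, -1055/32, 2379/32, -14413/128)
for a triangular matrix the eigenvalues are the diagonal entries, with algebraic multiplicity their repetition count

λ = -14413/128 (multiplicity 1), λ = -1055/32 (multiplicity 1), λ = -57/8 (multiplicity 1), λ = -1/2 (multiplicity 1), λ = 0 (multiplicity 1), λ = 13/2 (multiplicity 1), λ = 97/4 (multiplicity 1), λ = 2379/32 (multiplicity 1)


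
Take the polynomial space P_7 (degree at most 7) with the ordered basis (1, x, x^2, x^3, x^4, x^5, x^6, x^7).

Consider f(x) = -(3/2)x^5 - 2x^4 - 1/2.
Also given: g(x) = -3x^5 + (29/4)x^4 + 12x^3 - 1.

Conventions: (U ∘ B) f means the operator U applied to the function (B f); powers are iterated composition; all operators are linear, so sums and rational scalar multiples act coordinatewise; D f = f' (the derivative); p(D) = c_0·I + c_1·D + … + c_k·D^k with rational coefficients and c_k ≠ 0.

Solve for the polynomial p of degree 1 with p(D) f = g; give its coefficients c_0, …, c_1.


c_0 = 2, c_1 = -3/2

D^0 f = -(3/2)x^5 - 2x^4 - 1/2
D^1 f = -(15/2)x^4 - 8x^3
matching coefficients of g against c_0 f + c_1 Df + … from the top degree down determines the c_i
solution: c_0 = 2, c_1 = -3/2


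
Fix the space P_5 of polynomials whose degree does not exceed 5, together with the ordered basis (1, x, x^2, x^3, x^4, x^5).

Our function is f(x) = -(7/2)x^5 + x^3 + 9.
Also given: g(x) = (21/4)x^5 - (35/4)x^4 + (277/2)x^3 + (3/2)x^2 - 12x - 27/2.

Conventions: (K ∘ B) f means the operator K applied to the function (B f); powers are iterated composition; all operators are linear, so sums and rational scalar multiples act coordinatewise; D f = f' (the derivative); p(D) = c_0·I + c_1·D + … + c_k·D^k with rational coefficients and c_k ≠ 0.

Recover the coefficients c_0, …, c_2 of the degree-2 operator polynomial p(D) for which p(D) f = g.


D^0 f = -(7/2)x^5 + x^3 + 9
D^1 f = -(35/2)x^4 + 3x^2
D^2 f = -70x^3 + 6x
matching coefficients of g against c_0 f + c_1 Df + … from the top degree down determines the c_i
solution: c_0 = -3/2, c_1 = 1/2, c_2 = -2

p(D) = -(3/2)·I + (1/2)·D − 2·D^2, i.e. c_0 = -3/2, c_1 = 1/2, c_2 = -2


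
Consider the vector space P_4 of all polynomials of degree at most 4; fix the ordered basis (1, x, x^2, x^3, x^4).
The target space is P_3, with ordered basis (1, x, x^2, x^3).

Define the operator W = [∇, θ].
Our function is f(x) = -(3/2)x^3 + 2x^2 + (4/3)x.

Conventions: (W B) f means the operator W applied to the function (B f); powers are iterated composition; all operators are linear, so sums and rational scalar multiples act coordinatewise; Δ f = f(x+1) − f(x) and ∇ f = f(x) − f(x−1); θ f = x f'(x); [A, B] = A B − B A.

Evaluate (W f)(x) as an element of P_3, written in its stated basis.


θ f = -(9/2)x^3 + 4x^2 + (4/3)x
∇ θ f = -(27/2)x^2 + (43/2)x - 43/6
∇ f = -(9/2)x^2 + (17/2)x - 13/6
θ ∇ f = -9x^2 + (17/2)x
[∇, θ] f = -(9/2)x^2 + 13x - 43/6

the result is g(x) = -(9/2)x^2 + 13x - 43/6


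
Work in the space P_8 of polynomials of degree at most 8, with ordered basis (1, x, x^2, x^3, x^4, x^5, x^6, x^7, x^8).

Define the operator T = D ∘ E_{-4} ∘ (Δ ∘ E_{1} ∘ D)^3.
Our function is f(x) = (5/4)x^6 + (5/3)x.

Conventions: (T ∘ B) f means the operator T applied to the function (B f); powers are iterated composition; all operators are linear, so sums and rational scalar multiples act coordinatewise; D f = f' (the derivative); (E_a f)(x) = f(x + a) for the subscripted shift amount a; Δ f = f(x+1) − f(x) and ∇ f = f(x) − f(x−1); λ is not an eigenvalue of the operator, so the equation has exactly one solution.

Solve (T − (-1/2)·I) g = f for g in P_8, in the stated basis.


write g with unknown coordinates in the stated basis and equate coefficients in (T − (-1/2)·I) g = f
solving from the highest basis element down gives g = (5/2)x^6 + (10/3)x
check: T g = 0
so T g − (-1/2)·g = (5/4)x^6 + (5/3)x = f ✓

the image equals g(x) = (5/2)x^6 + (10/3)x


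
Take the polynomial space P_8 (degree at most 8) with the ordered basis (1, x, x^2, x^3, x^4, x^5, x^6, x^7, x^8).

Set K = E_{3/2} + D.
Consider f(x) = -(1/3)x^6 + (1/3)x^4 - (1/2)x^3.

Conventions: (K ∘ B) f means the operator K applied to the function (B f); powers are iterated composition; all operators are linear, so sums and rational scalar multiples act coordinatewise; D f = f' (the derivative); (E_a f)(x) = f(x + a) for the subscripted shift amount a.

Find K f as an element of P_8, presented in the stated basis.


g(x) = -(1/3)x^6 - 5x^5 - (131/12)x^4 - (59/3)x^3 - (393/16)x^2 - (225/16)x - 243/64

E_{3/2} f = -(1/3)x^6 - 3x^5 - (131/12)x^4 - 21x^3 - (369/16)x^2 - (225/16)x - 243/64
D f = -2x^5 + (4/3)x^3 - (3/2)x^2
(E_{3/2} + D) f = -(1/3)x^6 - 5x^5 - (131/12)x^4 - (59/3)x^3 - (393/16)x^2 - (225/16)x - 243/64


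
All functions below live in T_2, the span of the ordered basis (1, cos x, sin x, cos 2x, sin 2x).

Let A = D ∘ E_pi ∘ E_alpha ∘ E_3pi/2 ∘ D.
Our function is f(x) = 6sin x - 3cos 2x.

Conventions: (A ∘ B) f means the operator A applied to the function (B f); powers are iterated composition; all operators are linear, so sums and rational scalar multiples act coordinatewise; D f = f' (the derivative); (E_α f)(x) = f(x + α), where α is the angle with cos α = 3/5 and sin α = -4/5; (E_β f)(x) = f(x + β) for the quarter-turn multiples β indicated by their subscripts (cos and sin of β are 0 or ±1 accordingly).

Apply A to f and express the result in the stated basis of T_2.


D f = 6cos x + 6sin 2x
E_3pi/2 D f = 6sin x - 6sin 2x
E_alpha E_3pi/2 D f = -(24/5)cos x + (18/5)sin x + (144/25)cos 2x + (42/25)sin 2x
E_pi E_alpha E_3pi/2 D f = (24/5)cos x - (18/5)sin x + (144/25)cos 2x + (42/25)sin 2x
D E_pi E_alpha E_3pi/2 D f = -(18/5)cos x - (24/5)sin x + (84/25)cos 2x - (288/25)sin 2x

the image equals g(x) = -(18/5)cos x - (24/5)sin x + (84/25)cos 2x - (288/25)sin 2x
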